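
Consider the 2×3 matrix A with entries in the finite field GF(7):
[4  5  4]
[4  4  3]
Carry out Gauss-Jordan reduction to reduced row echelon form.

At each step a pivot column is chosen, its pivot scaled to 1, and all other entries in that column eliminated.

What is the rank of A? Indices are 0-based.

rank = 2

[1] R0 /= 4  ⇒  (1, 3, 1)
     R1 -= 4·R0  ⇒  (0, 6, 6)
[2] R1 /= 6  ⇒  (0, 1, 1)
     R0 -= 3·R1  ⇒  (1, 0, 5)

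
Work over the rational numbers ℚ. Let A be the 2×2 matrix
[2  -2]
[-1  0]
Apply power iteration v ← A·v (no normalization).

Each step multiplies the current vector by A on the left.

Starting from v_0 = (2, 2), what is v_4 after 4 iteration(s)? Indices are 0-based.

v_0 = (2, 2).
v_1 = A·v_0 = (0, -2).
v_2 = A·v_1 = (4, 0).
v_3 = A·v_2 = (8, -4).
v_4 = A·v_3 = (24, -8).

v_4 = (24, -8)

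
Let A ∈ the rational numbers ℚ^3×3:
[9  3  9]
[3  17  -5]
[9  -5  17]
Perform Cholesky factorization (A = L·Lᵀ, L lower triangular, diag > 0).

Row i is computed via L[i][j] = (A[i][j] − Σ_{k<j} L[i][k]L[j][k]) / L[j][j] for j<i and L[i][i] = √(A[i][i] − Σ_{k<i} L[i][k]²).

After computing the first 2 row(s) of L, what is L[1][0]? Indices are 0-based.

L[1][0] = 1

Step 1: L[0][0] = √(9) = 3.
  L[1][0] = (3) / L[0][0] = 1.
Step 2: L[1][1] = √(16) = 4.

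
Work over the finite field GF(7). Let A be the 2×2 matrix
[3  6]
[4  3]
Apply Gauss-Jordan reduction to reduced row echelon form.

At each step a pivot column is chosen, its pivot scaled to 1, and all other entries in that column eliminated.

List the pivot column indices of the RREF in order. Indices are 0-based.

step 1: normalize row 0 (÷3) = (1, 2)
  row 1: subtract 4×row0 = (0, 2)
step 2: normalize row 1 (÷2) = (0, 1)
  row 0: subtract 2×row1 = (1, 0)

pivot columns: 0, 1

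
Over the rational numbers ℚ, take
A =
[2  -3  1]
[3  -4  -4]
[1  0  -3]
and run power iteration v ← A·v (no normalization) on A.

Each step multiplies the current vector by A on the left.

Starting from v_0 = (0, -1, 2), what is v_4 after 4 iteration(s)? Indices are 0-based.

v_4 = (519, 938, 49)

v_0 = (0, -1, 2).
v_1 = A·v_0 = (5, -4, -6).
v_2 = A·v_1 = (16, 55, 23).
v_3 = A·v_2 = (-110, -264, -53).
v_4 = A·v_3 = (519, 938, 49).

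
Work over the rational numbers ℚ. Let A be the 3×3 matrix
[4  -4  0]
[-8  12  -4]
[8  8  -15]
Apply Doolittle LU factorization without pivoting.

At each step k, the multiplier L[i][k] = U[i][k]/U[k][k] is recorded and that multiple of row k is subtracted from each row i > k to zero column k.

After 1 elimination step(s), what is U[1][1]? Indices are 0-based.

U[1][1] = 4

Step 1: pivot at (0,0) is 4.
  row1 ← row1 − (-2)·row0  ⇒  L[1][0]=-2, U row1=(0, 4, -4)
  row2 ← row2 − (2)·row0  ⇒  L[2][0]=2, U row2=(0, 16, -15)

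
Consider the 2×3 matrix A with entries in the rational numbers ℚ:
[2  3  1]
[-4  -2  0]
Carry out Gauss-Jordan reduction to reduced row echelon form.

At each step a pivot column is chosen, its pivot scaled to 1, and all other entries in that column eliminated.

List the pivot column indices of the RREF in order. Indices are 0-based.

pivot(0,0)=2: scale R0 → (1, 3/2, 1/2)
  clear (1,0): R1 −= (-4)R0 → (0, 4, 2)
pivot(1,1)=4: scale R1 → (0, 1, 1/2)
  clear (0,1): R0 −= (3/2)R1 → (1, 0, -1/4)

pivot columns: 0, 1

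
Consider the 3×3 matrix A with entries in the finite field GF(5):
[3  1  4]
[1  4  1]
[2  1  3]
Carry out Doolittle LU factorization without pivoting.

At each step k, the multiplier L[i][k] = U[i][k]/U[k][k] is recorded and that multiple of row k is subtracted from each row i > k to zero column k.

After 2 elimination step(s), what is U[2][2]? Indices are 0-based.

[col 0] pivot 3
  R1 -= 2*R0 → (0, 2, 3)  (L[1][0] := 2)
  R2 -= 4*R0 → (0, 2, 2)  (L[2][0] := 4)
[col 1] pivot 2
  R2 -= 1*R1 → (0, 0, 4)  (L[2][1] := 1)

U[2][2] = 4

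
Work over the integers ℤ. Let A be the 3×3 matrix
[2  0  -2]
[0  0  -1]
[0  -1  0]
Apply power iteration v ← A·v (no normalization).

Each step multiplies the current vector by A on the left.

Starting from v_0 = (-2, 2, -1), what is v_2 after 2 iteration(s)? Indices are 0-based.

v_0 = (-2, 2, -1).
v_1 = A·v_0 = (-2, 1, -2).
v_2 = A·v_1 = (0, 2, -1).

v_2 = (0, 2, -1)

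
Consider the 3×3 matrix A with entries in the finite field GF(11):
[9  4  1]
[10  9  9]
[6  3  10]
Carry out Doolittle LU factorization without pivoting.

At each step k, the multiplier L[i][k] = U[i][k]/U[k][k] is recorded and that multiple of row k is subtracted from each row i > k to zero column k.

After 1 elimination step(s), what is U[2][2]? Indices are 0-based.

U[2][2] = 2

[col 0] pivot 9
  R1 -= 6*R0 → (0, 7, 3)  (L[1][0] := 6)
  R2 -= 8*R0 → (0, 4, 2)  (L[2][0] := 8)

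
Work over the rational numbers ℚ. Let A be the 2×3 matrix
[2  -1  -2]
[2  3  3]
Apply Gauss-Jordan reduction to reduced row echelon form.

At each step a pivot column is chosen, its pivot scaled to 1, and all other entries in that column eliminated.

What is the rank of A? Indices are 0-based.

rank = 2

step 1: normalize row 0 (÷2) = (1, -1/2, -1)
  row 1: subtract 2×row0 = (0, 4, 5)
step 2: normalize row 1 (÷4) = (0, 1, 5/4)
  row 0: subtract -1/2×row1 = (1, 0, -3/8)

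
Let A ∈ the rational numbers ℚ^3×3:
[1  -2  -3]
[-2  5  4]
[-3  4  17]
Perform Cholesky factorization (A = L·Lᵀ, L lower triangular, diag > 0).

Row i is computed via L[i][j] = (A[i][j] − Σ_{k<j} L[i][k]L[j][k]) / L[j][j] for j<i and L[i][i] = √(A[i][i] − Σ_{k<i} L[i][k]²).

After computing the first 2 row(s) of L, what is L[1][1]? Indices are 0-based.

L[1][1] = 1

Step 1: L[0][0] = √(1) = 1.
  L[1][0] = (-2) / L[0][0] = -2.
Step 2: L[1][1] = √(1) = 1.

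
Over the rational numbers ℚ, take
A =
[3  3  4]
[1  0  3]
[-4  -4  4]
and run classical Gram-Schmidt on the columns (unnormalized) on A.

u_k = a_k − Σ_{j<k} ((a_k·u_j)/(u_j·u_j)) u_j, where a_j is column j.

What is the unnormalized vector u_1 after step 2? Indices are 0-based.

u_1 = (3/26, -25/26, -2/13)

Step 1: u_0 = a_0 = (3, 1, -4).
Step 2: u_1 = a_1 − (25/26)·u_0 = (3/26, -25/26, -2/13).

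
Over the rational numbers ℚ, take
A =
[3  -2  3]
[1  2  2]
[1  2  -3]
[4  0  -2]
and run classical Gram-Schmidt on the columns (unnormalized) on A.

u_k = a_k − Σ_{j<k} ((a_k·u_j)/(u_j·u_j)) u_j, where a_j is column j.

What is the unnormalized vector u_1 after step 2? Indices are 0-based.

Step 1: u_0 = a_0 = (3, 1, 1, 4).
Step 2: u_1 = a_1 − (-2/27)·u_0 = (-16/9, 56/27, 56/27, 8/27).

u_1 = (-16/9, 56/27, 56/27, 8/27)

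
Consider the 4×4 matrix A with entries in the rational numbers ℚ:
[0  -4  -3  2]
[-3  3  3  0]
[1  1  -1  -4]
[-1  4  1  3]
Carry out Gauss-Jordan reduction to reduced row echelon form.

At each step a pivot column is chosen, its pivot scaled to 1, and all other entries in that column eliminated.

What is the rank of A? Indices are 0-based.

[1] R0 <-> R1
[1] R0 /= -3  ⇒  (1, -1, -1, 0)
     R2 -= 1·R0  ⇒  (0, 2, 0, -4)
     R3 -= -1·R0  ⇒  (0, 3, 0, 3)
[2] R1 /= -4  ⇒  (0, 1, 3/4, -1/2)
     R0 -= -1·R1  ⇒  (1, 0, -1/4, -1/2)
     R2 -= 2·R1  ⇒  (0, 0, -3/2, -3)
     R3 -= 3·R1  ⇒  (0, 0, -9/4, 9/2)
[3] R2 /= -3/2  ⇒  (0, 0, 1, 2)
     R0 -= -1/4·R2  ⇒  (1, 0, 0, 0)
     R1 -= 3/4·R2  ⇒  (0, 1, 0, -2)
     R3 -= -9/4·R2  ⇒  (0, 0, 0, 9)
[4] R3 /= 9  ⇒  (0, 0, 0, 1)
     R1 -= -2·R3  ⇒  (0, 1, 0, 0)
     R2 -= 2·R3  ⇒  (0, 0, 1, 0)

rank = 4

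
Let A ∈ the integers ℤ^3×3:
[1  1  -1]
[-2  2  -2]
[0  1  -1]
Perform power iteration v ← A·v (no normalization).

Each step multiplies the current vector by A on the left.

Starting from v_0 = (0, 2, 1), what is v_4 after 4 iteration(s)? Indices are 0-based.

v_4 = (-4, -12, -5)

v_0 = (0, 2, 1).
v_1 = A·v_0 = (1, 2, 1).
v_2 = A·v_1 = (2, 0, 1).
v_3 = A·v_2 = (1, -6, -1).
v_4 = A·v_3 = (-4, -12, -5).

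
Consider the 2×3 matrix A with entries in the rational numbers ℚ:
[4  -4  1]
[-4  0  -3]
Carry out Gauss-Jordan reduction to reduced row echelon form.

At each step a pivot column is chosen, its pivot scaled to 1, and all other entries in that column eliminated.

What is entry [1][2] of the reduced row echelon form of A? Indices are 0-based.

pivot(0,0)=4: scale R0 → (1, -1, 1/4)
  clear (1,0): R1 −= (-4)R0 → (0, -4, -2)
pivot(1,1)=-4: scale R1 → (0, 1, 1/2)
  clear (0,1): R0 −= (-1)R1 → (1, 0, 3/4)

M[1][2] = 1/2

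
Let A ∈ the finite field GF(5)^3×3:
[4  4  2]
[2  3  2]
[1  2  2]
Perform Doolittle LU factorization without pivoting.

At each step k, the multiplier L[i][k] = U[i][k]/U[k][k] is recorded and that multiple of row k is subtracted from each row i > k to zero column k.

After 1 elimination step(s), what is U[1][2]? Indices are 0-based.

U[1][2] = 1

[col 0] pivot 4
  R1 -= 3*R0 → (0, 1, 1)  (L[1][0] := 3)
  R2 -= 4*R0 → (0, 1, 4)  (L[2][0] := 4)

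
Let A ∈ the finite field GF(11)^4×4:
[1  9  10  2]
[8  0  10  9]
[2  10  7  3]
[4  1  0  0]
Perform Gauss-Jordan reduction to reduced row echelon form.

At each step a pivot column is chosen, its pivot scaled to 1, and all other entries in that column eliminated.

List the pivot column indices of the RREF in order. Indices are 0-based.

pivot columns: 0, 1, 2, 3

[1] R0 /= 1  ⇒  (1, 9, 10, 2)
     R1 -= 8·R0  ⇒  (0, 5, 7, 4)
     R2 -= 2·R0  ⇒  (0, 3, 9, 10)
     R3 -= 4·R0  ⇒  (0, 9, 4, 3)
[2] R1 /= 5  ⇒  (0, 1, 8, 3)
     R0 -= 9·R1  ⇒  (1, 0, 4, 8)
     R2 -= 3·R1  ⇒  (0, 0, 7, 1)
     R3 -= 9·R1  ⇒  (0, 0, 9, 9)
[3] R2 /= 7  ⇒  (0, 0, 1, 8)
     R0 -= 4·R2  ⇒  (1, 0, 0, 9)
     R1 -= 8·R2  ⇒  (0, 1, 0, 5)
     R3 -= 9·R2  ⇒  (0, 0, 0, 3)
[4] R3 /= 3  ⇒  (0, 0, 0, 1)
     R0 -= 9·R3  ⇒  (1, 0, 0, 0)
     R1 -= 5·R3  ⇒  (0, 1, 0, 0)
     R2 -= 8·R3  ⇒  (0, 0, 1, 0)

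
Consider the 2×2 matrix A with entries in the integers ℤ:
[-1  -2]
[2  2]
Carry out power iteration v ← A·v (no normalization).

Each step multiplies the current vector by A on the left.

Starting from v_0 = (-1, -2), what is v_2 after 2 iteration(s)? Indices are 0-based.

v_0 = (-1, -2).
v_1 = A·v_0 = (5, -6).
v_2 = A·v_1 = (7, -2).

v_2 = (7, -2)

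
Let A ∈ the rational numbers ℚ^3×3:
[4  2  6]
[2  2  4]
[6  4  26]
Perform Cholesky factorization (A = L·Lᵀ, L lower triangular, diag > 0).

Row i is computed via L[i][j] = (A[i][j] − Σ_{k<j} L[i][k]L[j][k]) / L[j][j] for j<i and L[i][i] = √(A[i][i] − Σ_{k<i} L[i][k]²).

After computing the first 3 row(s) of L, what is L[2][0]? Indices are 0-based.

L[2][0] = 3

Step 1: L[0][0] = √(4) = 2.
  L[1][0] = (2) / L[0][0] = 1.
Step 2: L[1][1] = √(1) = 1.
  L[2][0] = (6) / L[0][0] = 3.
  L[2][1] = (1) / L[1][1] = 1.
Step 3: L[2][2] = √(16) = 4.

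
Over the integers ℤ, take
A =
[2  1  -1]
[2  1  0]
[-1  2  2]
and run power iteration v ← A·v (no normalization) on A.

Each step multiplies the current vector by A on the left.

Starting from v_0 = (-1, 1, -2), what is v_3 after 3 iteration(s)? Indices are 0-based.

v_0 = (-1, 1, -2).
v_1 = A·v_0 = (1, -1, -1).
v_2 = A·v_1 = (2, 1, -5).
v_3 = A·v_2 = (10, 5, -10).

v_3 = (10, 5, -10)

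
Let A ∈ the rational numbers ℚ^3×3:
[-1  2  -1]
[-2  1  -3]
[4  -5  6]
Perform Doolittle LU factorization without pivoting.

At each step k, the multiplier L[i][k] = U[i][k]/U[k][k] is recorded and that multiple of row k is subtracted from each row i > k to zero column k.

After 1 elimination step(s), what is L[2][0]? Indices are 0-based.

L[2][0] = -4

Step 1: pivot at (0,0) is -1.
  row1 ← row1 − (2)·row0  ⇒  L[1][0]=2, U row1=(0, -3, -1)
  row2 ← row2 − (-4)·row0  ⇒  L[2][0]=-4, U row2=(0, 3, 2)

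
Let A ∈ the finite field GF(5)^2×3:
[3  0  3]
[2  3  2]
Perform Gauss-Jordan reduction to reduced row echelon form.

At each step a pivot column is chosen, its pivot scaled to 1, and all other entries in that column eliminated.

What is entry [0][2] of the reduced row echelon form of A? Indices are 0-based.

M[0][2] = 1

[1] R0 /= 3  ⇒  (1, 0, 1)
     R1 -= 2·R0  ⇒  (0, 3, 0)
[2] R1 /= 3  ⇒  (0, 1, 0)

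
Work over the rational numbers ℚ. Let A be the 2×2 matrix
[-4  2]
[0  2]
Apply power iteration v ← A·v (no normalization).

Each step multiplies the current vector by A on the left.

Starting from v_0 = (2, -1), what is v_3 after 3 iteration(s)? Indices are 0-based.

v_3 = (-152, -8)

v_0 = (2, -1).
v_1 = A·v_0 = (-10, -2).
v_2 = A·v_1 = (36, -4).
v_3 = A·v_2 = (-152, -8).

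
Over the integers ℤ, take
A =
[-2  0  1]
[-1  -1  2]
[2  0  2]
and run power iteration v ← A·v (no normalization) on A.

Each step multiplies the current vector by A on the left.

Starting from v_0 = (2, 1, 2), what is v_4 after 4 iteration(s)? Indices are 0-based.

v_0 = (2, 1, 2).
v_1 = A·v_0 = (-2, 1, 8).
v_2 = A·v_1 = (12, 17, 12).
v_3 = A·v_2 = (-12, -5, 48).
v_4 = A·v_3 = (72, 113, 72).

v_4 = (72, 113, 72)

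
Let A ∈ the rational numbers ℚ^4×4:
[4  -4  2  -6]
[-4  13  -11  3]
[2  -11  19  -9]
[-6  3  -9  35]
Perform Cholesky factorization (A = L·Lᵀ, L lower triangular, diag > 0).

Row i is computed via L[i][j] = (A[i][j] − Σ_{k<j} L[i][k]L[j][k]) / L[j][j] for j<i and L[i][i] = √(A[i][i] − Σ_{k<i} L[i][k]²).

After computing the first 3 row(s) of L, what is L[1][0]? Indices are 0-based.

Step 1: L[0][0] = √(4) = 2.
  L[1][0] = (-4) / L[0][0] = -2.
Step 2: L[1][1] = √(9) = 3.
  L[2][0] = (2) / L[0][0] = 1.
  L[2][1] = (-9) / L[1][1] = -3.
Step 3: L[2][2] = √(9) = 3.

L[1][0] = -2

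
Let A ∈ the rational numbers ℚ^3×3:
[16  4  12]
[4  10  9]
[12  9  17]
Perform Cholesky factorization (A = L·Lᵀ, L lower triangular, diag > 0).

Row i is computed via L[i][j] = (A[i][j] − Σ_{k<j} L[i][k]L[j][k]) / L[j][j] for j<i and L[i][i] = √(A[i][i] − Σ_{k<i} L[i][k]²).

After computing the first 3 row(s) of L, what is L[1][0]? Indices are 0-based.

L[1][0] = 1

Step 1: L[0][0] = √(16) = 4.
  L[1][0] = (4) / L[0][0] = 1.
Step 2: L[1][1] = √(9) = 3.
  L[2][0] = (12) / L[0][0] = 3.
  L[2][1] = (6) / L[1][1] = 2.
Step 3: L[2][2] = √(4) = 2.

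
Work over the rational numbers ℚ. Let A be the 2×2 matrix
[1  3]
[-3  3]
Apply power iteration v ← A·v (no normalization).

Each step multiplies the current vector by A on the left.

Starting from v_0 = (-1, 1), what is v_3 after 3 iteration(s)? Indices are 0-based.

v_3 = (56, -24)

v_0 = (-1, 1).
v_1 = A·v_0 = (2, 6).
v_2 = A·v_1 = (20, 12).
v_3 = A·v_2 = (56, -24).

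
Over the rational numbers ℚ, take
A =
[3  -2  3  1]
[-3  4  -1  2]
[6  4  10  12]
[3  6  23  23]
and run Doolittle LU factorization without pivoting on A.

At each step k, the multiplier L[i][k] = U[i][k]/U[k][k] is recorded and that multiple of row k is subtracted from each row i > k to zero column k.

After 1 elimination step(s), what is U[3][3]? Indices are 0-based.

U[3][3] = 22

k=0: U[0][0]=3
  eliminate (1,0): mult=-1, new row 1: (0, 2, 2, 3); set L[1][0]=-1
  eliminate (2,0): mult=2, new row 2: (0, 8, 4, 10); set L[2][0]=2
  eliminate (3,0): mult=1, new row 3: (0, 8, 20, 22); set L[3][0]=1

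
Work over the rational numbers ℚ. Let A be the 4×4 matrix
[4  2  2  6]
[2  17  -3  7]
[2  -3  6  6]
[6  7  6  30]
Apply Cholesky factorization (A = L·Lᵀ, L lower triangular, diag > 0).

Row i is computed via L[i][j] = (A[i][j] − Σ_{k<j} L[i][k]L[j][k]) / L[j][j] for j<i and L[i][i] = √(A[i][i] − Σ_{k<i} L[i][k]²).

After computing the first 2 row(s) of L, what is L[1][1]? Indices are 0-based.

L[1][1] = 4

Step 1: L[0][0] = √(4) = 2.
  L[1][0] = (2) / L[0][0] = 1.
Step 2: L[1][1] = √(16) = 4.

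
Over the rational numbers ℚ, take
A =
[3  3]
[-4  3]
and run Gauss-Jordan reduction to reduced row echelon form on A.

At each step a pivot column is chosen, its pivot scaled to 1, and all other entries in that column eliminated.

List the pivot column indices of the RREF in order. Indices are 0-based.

pivot(0,0)=3: scale R0 → (1, 1)
  clear (1,0): R1 −= (-4)R0 → (0, 7)
pivot(1,1)=7: scale R1 → (0, 1)
  clear (0,1): R0 −= (1)R1 → (1, 0)

pivot columns: 0, 1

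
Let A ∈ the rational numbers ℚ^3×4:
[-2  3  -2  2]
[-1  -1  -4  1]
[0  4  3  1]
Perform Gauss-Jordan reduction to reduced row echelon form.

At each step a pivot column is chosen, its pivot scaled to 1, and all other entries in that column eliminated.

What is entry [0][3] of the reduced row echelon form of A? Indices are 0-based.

M[0][3] = 5/9

pivot(0,0)=-2: scale R0 → (1, -3/2, 1, -1)
  clear (1,0): R1 −= (-1)R0 → (0, -5/2, -3, 0)
pivot(1,1)=-5/2: scale R1 → (0, 1, 6/5, 0)
  clear (0,1): R0 −= (-3/2)R1 → (1, 0, 14/5, -1)
  clear (2,1): R2 −= (4)R1 → (0, 0, -9/5, 1)
pivot(2,2)=-9/5: scale R2 → (0, 0, 1, -5/9)
  clear (0,2): R0 −= (14/5)R2 → (1, 0, 0, 5/9)
  clear (1,2): R1 −= (6/5)R2 → (0, 1, 0, 2/3)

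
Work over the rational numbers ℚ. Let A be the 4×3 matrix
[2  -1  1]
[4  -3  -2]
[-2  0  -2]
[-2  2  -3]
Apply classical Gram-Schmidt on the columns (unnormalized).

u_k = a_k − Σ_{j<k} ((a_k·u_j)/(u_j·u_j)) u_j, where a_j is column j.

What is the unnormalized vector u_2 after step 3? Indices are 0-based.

Step 1: u_0 = a_0 = (2, 4, -2, -2).
Step 2: u_1 = a_1 − (-9/14)·u_0 = (2/7, -3/7, -9/7, 5/7).
Step 3: u_2 = a_2 − (1/7)·u_0 − (11/17)·u_1 = (9/17, -39/17, -15/17, -54/17).

u_2 = (9/17, -39/17, -15/17, -54/17)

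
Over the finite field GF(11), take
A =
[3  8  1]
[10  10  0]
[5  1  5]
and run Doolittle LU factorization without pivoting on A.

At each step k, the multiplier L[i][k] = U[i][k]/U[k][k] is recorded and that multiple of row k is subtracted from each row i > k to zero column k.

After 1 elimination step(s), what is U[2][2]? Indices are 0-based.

k=0: U[0][0]=3
  eliminate (1,0): mult=7, new row 1: (0, 9, 4); set L[1][0]=7
  eliminate (2,0): mult=9, new row 2: (0, 6, 7); set L[2][0]=9

U[2][2] = 7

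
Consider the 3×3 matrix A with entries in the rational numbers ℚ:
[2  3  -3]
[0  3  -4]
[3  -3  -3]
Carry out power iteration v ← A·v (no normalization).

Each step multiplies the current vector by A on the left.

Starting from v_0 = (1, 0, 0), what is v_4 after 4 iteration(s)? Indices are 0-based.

v_0 = (1, 0, 0).
v_1 = A·v_0 = (2, 0, 3).
v_2 = A·v_1 = (-5, -12, -3).
v_3 = A·v_2 = (-37, -24, 30).
v_4 = A·v_3 = (-236, -192, -129).

v_4 = (-236, -192, -129)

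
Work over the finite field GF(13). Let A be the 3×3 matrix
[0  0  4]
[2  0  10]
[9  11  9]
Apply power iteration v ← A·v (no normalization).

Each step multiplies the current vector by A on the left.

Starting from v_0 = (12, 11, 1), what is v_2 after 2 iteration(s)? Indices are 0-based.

v_2 = (3, 9, 4)

v_0 = (12, 11, 1).
v_1 = A·v_0 = (4, 8, 4).
v_2 = A·v_1 = (3, 9, 4).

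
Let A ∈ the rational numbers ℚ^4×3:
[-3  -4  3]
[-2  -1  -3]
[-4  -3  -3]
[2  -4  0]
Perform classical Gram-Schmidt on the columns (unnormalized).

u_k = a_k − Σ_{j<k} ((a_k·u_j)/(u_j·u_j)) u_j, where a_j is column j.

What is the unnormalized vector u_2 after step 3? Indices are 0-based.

Step 1: u_0 = a_0 = (-3, -2, -4, 2).
Step 2: u_1 = a_1 − (6/11)·u_0 = (-26/11, 1/11, -9/11, -56/11).
Step 3: u_2 = a_2 − (3/11)·u_0 − (-9/59)·u_1 = (204/59, -144/59, -120/59, -78/59).

u_2 = (204/59, -144/59, -120/59, -78/59)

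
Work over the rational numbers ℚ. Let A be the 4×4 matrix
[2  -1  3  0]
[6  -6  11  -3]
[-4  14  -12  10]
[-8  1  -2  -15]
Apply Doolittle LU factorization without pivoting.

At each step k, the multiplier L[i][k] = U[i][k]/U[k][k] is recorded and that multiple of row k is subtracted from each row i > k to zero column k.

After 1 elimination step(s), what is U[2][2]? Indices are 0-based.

U[2][2] = -6

[col 0] pivot 2
  R1 -= 3*R0 → (0, -3, 2, -3)  (L[1][0] := 3)
  R2 -= -2*R0 → (0, 12, -6, 10)  (L[2][0] := -2)
  R3 -= -4*R0 → (0, -3, 10, -15)  (L[3][0] := -4)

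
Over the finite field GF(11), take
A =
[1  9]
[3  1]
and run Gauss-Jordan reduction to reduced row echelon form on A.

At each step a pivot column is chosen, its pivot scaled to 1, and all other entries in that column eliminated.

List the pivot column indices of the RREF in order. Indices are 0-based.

pivot columns: 0, 1

[1] R0 /= 1  ⇒  (1, 9)
     R1 -= 3·R0  ⇒  (0, 7)
[2] R1 /= 7  ⇒  (0, 1)
     R0 -= 9·R1  ⇒  (1, 0)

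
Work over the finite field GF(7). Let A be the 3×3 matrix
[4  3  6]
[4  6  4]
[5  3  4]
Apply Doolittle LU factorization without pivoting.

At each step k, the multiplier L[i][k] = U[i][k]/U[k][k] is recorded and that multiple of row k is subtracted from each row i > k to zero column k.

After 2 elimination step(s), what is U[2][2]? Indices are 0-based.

U[2][2] = 3

k=0: U[0][0]=4
  eliminate (1,0): mult=1, new row 1: (0, 3, 5); set L[1][0]=1
  eliminate (2,0): mult=3, new row 2: (0, 1, 0); set L[2][0]=3
k=1: U[1][1]=3
  eliminate (2,1): mult=5, new row 2: (0, 0, 3); set L[2][1]=5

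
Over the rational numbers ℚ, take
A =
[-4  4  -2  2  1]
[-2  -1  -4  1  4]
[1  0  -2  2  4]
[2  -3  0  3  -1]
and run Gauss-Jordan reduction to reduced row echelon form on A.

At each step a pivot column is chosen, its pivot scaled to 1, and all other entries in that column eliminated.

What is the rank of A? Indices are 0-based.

step 1: normalize row 0 (÷-4) = (1, -1, 1/2, -1/2, -1/4)
  row 1: subtract -2×row0 = (0, -3, -3, 0, 7/2)
  row 2: subtract 1×row0 = (0, 1, -5/2, 5/2, 17/4)
  row 3: subtract 2×row0 = (0, -1, -1, 4, -1/2)
step 2: normalize row 1 (÷-3) = (0, 1, 1, 0, -7/6)
  row 0: subtract -1×row1 = (1, 0, 3/2, -1/2, -17/12)
  row 2: subtract 1×row1 = (0, 0, -7/2, 5/2, 65/12)
  row 3: subtract -1×row1 = (0, 0, 0, 4, -5/3)
step 3: normalize row 2 (÷-7/2) = (0, 0, 1, -5/7, -65/42)
  row 0: subtract 3/2×row2 = (1, 0, 0, 4/7, 19/21)
  row 1: subtract 1×row2 = (0, 1, 0, 5/7, 8/21)
step 4: normalize row 3 (÷4) = (0, 0, 0, 1, -5/12)
  row 0: subtract 4/7×row3 = (1, 0, 0, 0, 8/7)
  row 1: subtract 5/7×row3 = (0, 1, 0, 0, 19/28)
  row 2: subtract -5/7×row3 = (0, 0, 1, 0, -155/84)

rank = 4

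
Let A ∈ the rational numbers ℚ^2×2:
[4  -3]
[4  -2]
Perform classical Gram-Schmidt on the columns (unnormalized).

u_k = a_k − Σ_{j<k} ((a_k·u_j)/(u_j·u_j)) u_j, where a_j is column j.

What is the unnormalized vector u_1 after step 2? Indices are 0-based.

Step 1: u_0 = a_0 = (4, 4).
Step 2: u_1 = a_1 − (-5/8)·u_0 = (-1/2, 1/2).

u_1 = (-1/2, 1/2)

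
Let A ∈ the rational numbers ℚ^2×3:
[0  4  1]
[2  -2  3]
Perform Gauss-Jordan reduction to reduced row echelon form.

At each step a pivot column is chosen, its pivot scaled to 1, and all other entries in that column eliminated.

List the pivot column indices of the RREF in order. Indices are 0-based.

pivot columns: 0, 1

[1] R0 <-> R1
[1] R0 /= 2  ⇒  (1, -1, 3/2)
[2] R1 /= 4  ⇒  (0, 1, 1/4)
     R0 -= -1·R1  ⇒  (1, 0, 7/4)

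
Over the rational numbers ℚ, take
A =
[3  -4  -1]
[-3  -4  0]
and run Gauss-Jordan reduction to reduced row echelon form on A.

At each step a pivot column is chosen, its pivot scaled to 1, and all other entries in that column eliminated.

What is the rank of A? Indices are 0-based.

pivot(0,0)=3: scale R0 → (1, -4/3, -1/3)
  clear (1,0): R1 −= (-3)R0 → (0, -8, -1)
pivot(1,1)=-8: scale R1 → (0, 1, 1/8)
  clear (0,1): R0 −= (-4/3)R1 → (1, 0, -1/6)

rank = 2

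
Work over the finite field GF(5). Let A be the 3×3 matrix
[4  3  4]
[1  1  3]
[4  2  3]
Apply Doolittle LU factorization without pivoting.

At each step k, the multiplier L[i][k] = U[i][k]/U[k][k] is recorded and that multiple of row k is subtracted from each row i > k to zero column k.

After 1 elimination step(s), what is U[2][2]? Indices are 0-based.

k=0: U[0][0]=4
  eliminate (1,0): mult=4, new row 1: (0, 4, 2); set L[1][0]=4
  eliminate (2,0): mult=1, new row 2: (0, 4, 4); set L[2][0]=1

U[2][2] = 4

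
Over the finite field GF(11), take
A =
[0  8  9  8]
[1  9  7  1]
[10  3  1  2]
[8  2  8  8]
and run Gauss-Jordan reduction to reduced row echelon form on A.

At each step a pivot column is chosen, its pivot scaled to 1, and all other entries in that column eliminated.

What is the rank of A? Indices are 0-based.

pivot(0,0): swap R0↔R1
pivot(0,0)=1: scale R0 → (1, 9, 7, 1)
  clear (2,0): R2 −= (10)R0 → (0, 1, 8, 3)
  clear (3,0): R3 −= (8)R0 → (0, 7, 7, 0)
pivot(1,1)=8: scale R1 → (0, 1, 8, 1)
  clear (0,1): R0 −= (9)R1 → (1, 0, 1, 3)
  clear (2,1): R2 −= (1)R1 → (0, 0, 0, 2)
  clear (3,1): R3 −= (7)R1 → (0, 0, 6, 4)
pivot(2,2): swap R2↔R3
pivot(2,2)=6: scale R2 → (0, 0, 1, 8)
  clear (0,2): R0 −= (1)R2 → (1, 0, 0, 6)
  clear (1,2): R1 −= (8)R2 → (0, 1, 0, 3)
pivot(3,3)=2: scale R3 → (0, 0, 0, 1)
  clear (0,3): R0 −= (6)R3 → (1, 0, 0, 0)
  clear (1,3): R1 −= (3)R3 → (0, 1, 0, 0)
  clear (2,3): R2 −= (8)R3 → (0, 0, 1, 0)

rank = 4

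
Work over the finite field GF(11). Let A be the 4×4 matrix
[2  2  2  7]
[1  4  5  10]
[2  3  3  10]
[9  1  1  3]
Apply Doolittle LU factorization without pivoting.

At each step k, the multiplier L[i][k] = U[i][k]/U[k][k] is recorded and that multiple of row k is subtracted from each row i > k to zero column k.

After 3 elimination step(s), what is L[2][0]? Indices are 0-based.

L[2][0] = 1

k=0: U[0][0]=2
  eliminate (1,0): mult=6, new row 1: (0, 3, 4, 1); set L[1][0]=6
  eliminate (2,0): mult=1, new row 2: (0, 1, 1, 3); set L[2][0]=1
  eliminate (3,0): mult=10, new row 3: (0, 3, 3, 10); set L[3][0]=10
k=1: U[1][1]=3
  eliminate (2,1): mult=4, new row 2: (0, 0, 7, 10); set L[2][1]=4
  eliminate (3,1): mult=1, new row 3: (0, 0, 10, 9); set L[3][1]=1
k=2: U[2][2]=7
  eliminate (3,2): mult=3, new row 3: (0, 0, 0, 1); set L[3][2]=3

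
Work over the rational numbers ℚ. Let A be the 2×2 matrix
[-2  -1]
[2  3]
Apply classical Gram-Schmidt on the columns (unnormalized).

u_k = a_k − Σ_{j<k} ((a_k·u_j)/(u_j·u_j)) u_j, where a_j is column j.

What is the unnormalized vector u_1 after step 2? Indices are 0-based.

u_1 = (1, 1)

Step 1: u_0 = a_0 = (-2, 2).
Step 2: u_1 = a_1 − (1)·u_0 = (1, 1).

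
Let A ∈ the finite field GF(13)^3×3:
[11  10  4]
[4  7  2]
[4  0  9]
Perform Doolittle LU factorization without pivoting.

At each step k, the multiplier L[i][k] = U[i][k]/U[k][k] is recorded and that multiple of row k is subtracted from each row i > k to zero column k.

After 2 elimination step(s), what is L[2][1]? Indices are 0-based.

[col 0] pivot 11
  R1 -= 11*R0 → (0, 1, 10)  (L[1][0] := 11)
  R2 -= 11*R0 → (0, 7, 4)  (L[2][0] := 11)
[col 1] pivot 1
  R2 -= 7*R1 → (0, 0, 12)  (L[2][1] := 7)

L[2][1] = 7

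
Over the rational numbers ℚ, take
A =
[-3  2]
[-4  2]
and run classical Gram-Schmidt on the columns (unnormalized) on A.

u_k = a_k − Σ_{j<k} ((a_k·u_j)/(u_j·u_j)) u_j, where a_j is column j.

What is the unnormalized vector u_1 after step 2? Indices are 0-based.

Step 1: u_0 = a_0 = (-3, -4).
Step 2: u_1 = a_1 − (-14/25)·u_0 = (8/25, -6/25).

u_1 = (8/25, -6/25)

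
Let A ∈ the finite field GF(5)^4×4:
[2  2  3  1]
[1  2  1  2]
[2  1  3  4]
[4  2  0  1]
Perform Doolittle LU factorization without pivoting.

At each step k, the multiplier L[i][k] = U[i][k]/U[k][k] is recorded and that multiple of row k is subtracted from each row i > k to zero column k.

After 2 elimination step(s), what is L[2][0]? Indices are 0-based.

L[2][0] = 1

[col 0] pivot 2
  R1 -= 3*R0 → (0, 1, 2, 4)  (L[1][0] := 3)
  R2 -= 1*R0 → (0, 4, 0, 3)  (L[2][0] := 1)
  R3 -= 2*R0 → (0, 3, 4, 4)  (L[3][0] := 2)
[col 1] pivot 1
  R2 -= 4*R1 → (0, 0, 2, 2)  (L[2][1] := 4)
  R3 -= 3*R1 → (0, 0, 3, 2)  (L[3][1] := 3)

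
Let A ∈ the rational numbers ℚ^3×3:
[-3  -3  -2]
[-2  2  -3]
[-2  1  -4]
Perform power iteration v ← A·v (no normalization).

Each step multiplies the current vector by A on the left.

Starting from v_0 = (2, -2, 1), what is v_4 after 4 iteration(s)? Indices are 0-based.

v_0 = (2, -2, 1).
v_1 = A·v_0 = (-2, -11, -10).
v_2 = A·v_1 = (59, 12, 33).
v_3 = A·v_2 = (-279, -193, -238).
v_4 = A·v_3 = (1892, 886, 1317).

v_4 = (1892, 886, 1317)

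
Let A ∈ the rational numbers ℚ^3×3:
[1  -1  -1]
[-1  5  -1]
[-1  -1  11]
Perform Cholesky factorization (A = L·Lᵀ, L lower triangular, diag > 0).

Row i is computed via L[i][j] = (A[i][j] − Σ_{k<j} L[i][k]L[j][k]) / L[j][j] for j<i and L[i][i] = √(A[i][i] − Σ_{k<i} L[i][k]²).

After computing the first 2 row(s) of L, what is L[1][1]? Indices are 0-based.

Step 1: L[0][0] = √(1) = 1.
  L[1][0] = (-1) / L[0][0] = -1.
Step 2: L[1][1] = √(4) = 2.

L[1][1] = 2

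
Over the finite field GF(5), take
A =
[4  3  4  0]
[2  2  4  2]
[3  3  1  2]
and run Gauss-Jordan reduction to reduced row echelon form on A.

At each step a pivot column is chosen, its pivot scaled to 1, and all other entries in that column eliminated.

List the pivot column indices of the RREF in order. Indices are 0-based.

pivot columns: 0, 1, 3

step 1: normalize row 0 (÷4) = (1, 2, 1, 0)
  row 1: subtract 2×row0 = (0, 3, 2, 2)
  row 2: subtract 3×row0 = (0, 2, 3, 2)
step 2: normalize row 1 (÷3) = (0, 1, 4, 4)
  row 0: subtract 2×row1 = (1, 0, 3, 2)
  row 2: subtract 2×row1 = (0, 0, 0, 4)
skip col 2 (zero from row 2)
step 3: normalize row 2 (÷4) = (0, 0, 0, 1)
  row 0: subtract 2×row2 = (1, 0, 3, 0)
  row 1: subtract 4×row2 = (0, 1, 4, 0)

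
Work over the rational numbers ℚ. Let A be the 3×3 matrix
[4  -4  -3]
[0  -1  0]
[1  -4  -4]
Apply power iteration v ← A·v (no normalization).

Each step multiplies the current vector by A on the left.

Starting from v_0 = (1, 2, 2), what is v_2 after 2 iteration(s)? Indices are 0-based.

v_2 = (13, 2, 58)

v_0 = (1, 2, 2).
v_1 = A·v_0 = (-10, -2, -15).
v_2 = A·v_1 = (13, 2, 58).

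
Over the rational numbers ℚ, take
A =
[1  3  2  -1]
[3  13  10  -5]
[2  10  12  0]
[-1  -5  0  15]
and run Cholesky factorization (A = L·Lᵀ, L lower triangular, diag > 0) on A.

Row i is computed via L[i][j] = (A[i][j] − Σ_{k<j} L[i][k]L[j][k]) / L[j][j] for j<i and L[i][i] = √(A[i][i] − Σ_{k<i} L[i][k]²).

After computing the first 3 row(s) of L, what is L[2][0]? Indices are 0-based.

L[2][0] = 2

Step 1: L[0][0] = √(1) = 1.
  L[1][0] = (3) / L[0][0] = 3.
Step 2: L[1][1] = √(4) = 2.
  L[2][0] = (2) / L[0][0] = 2.
  L[2][1] = (4) / L[1][1] = 2.
Step 3: L[2][2] = √(4) = 2.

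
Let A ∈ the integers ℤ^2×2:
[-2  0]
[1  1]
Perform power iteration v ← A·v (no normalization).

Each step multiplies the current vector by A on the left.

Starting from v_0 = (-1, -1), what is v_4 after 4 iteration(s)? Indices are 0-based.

v_0 = (-1, -1).
v_1 = A·v_0 = (2, -2).
v_2 = A·v_1 = (-4, 0).
v_3 = A·v_2 = (8, -4).
v_4 = A·v_3 = (-16, 4).

v_4 = (-16, 4)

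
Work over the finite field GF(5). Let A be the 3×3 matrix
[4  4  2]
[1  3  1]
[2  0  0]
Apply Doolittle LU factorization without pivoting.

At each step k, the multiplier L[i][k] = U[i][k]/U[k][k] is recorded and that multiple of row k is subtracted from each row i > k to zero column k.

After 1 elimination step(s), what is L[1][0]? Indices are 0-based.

Step 1: pivot at (0,0) is 4.
  row1 ← row1 − (4)·row0  ⇒  L[1][0]=4, U row1=(0, 2, 3)
  row2 ← row2 − (3)·row0  ⇒  L[2][0]=3, U row2=(0, 3, 4)

L[1][0] = 4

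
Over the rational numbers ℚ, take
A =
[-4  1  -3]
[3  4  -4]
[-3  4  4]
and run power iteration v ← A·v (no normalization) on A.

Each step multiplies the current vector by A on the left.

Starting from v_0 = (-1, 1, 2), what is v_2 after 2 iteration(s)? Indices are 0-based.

v_0 = (-1, 1, 2).
v_1 = A·v_0 = (-1, -7, 15).
v_2 = A·v_1 = (-48, -91, 35).

v_2 = (-48, -91, 35)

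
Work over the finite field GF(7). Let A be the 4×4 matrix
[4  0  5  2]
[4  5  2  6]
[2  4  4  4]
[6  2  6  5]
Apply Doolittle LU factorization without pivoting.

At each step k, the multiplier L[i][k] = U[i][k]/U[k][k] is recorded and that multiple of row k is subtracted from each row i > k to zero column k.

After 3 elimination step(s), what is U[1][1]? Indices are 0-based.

U[1][1] = 5

Step 1: pivot at (0,0) is 4.
  row1 ← row1 − (1)·row0  ⇒  L[1][0]=1, U row1=(0, 5, 4, 4)
  row2 ← row2 − (4)·row0  ⇒  L[2][0]=4, U row2=(0, 4, 5, 3)
  row3 ← row3 − (5)·row0  ⇒  L[3][0]=5, U row3=(0, 2, 2, 2)
Step 2: pivot at (1,1) is 5.
  row2 ← row2 − (5)·row1  ⇒  L[2][1]=5, U row2=(0, 0, 6, 4)
  row3 ← row3 − (6)·row1  ⇒  L[3][1]=6, U row3=(0, 0, 6, 6)
Step 3: pivot at (2,2) is 6.
  row3 ← row3 − (1)·row2  ⇒  L[3][2]=1, U row3=(0, 0, 0, 2)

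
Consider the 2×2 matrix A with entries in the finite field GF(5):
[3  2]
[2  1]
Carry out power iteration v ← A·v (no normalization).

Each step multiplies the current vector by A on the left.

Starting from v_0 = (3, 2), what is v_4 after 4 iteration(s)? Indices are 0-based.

v_0 = (3, 2).
v_1 = A·v_0 = (3, 3).
v_2 = A·v_1 = (0, 4).
v_3 = A·v_2 = (3, 4).
v_4 = A·v_3 = (2, 0).

v_4 = (2, 0)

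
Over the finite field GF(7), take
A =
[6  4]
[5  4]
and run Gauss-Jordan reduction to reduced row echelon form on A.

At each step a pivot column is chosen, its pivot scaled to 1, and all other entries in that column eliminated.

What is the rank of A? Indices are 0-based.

step 1: normalize row 0 (÷6) = (1, 3)
  row 1: subtract 5×row0 = (0, 3)
step 2: normalize row 1 (÷3) = (0, 1)
  row 0: subtract 3×row1 = (1, 0)

rank = 2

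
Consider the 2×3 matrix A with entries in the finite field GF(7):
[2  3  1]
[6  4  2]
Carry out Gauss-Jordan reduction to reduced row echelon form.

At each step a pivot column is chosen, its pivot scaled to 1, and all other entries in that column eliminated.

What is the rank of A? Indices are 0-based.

pivot(0,0)=2: scale R0 → (1, 5, 4)
  clear (1,0): R1 −= (6)R0 → (0, 2, 6)
pivot(1,1)=2: scale R1 → (0, 1, 3)
  clear (0,1): R0 −= (5)R1 → (1, 0, 3)

rank = 2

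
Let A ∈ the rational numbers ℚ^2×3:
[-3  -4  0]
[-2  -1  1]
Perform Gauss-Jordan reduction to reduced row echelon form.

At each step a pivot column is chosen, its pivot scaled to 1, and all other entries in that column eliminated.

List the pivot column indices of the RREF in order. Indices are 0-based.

pivot columns: 0, 1

step 1: normalize row 0 (÷-3) = (1, 4/3, 0)
  row 1: subtract -2×row0 = (0, 5/3, 1)
step 2: normalize row 1 (÷5/3) = (0, 1, 3/5)
  row 0: subtract 4/3×row1 = (1, 0, -4/5)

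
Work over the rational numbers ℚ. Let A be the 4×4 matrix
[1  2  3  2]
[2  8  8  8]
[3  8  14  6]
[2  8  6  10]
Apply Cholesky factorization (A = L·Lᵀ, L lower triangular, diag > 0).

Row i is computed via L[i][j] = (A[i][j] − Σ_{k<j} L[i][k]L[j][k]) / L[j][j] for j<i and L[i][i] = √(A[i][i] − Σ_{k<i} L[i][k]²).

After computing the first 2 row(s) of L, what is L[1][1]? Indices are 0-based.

L[1][1] = 2

Step 1: L[0][0] = √(1) = 1.
  L[1][0] = (2) / L[0][0] = 2.
Step 2: L[1][1] = √(4) = 2.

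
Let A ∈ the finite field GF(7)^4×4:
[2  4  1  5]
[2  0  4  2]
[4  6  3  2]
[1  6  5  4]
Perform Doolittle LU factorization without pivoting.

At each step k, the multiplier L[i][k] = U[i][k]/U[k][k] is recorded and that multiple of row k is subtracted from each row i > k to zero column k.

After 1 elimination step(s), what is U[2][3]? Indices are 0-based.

[col 0] pivot 2
  R1 -= 1*R0 → (0, 3, 3, 4)  (L[1][0] := 1)
  R2 -= 2*R0 → (0, 5, 1, 6)  (L[2][0] := 2)
  R3 -= 4*R0 → (0, 4, 1, 5)  (L[3][0] := 4)

U[2][3] = 6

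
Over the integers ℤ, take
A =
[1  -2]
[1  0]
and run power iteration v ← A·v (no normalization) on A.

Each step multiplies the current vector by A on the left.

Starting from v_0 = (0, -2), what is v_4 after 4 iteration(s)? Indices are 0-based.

v_0 = (0, -2).
v_1 = A·v_0 = (4, 0).
v_2 = A·v_1 = (4, 4).
v_3 = A·v_2 = (-4, 4).
v_4 = A·v_3 = (-12, -4).

v_4 = (-12, -4)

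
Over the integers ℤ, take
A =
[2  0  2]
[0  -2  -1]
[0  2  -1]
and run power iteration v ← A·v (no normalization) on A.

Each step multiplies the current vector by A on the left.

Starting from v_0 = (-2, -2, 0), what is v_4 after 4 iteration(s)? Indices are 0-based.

v_4 = (-56, 28, 12)

v_0 = (-2, -2, 0).
v_1 = A·v_0 = (-4, 4, -4).
v_2 = A·v_1 = (-16, -4, 12).
v_3 = A·v_2 = (-8, -4, -20).
v_4 = A·v_3 = (-56, 28, 12).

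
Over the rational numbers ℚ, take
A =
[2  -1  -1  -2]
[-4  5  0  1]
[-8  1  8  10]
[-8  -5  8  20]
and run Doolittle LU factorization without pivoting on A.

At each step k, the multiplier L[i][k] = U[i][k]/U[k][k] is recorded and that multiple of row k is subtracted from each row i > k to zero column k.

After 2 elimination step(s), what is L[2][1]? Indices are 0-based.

L[2][1] = -1

k=0: U[0][0]=2
  eliminate (1,0): mult=-2, new row 1: (0, 3, -2, -3); set L[1][0]=-2
  eliminate (2,0): mult=-4, new row 2: (0, -3, 4, 2); set L[2][0]=-4
  eliminate (3,0): mult=-4, new row 3: (0, -9, 4, 12); set L[3][0]=-4
k=1: U[1][1]=3
  eliminate (2,1): mult=-1, new row 2: (0, 0, 2, -1); set L[2][1]=-1
  eliminate (3,1): mult=-3, new row 3: (0, 0, -2, 3); set L[3][1]=-3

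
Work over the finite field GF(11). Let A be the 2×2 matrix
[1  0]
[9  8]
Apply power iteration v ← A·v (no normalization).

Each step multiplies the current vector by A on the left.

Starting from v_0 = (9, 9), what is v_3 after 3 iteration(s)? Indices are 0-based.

v_0 = (9, 9).
v_1 = A·v_0 = (9, 10).
v_2 = A·v_1 = (9, 7).
v_3 = A·v_2 = (9, 5).

v_3 = (9, 5)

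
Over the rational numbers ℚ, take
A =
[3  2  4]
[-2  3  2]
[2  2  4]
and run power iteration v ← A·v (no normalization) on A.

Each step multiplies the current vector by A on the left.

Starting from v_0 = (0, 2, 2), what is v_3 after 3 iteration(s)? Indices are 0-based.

v_0 = (0, 2, 2).
v_1 = A·v_0 = (12, 10, 12).
v_2 = A·v_1 = (104, 30, 92).
v_3 = A·v_2 = (740, 66, 636).

v_3 = (740, 66, 636)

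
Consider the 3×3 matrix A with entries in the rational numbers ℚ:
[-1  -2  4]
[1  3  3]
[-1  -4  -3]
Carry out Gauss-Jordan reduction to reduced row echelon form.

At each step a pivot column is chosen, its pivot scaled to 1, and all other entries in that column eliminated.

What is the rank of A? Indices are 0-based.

pivot(0,0)=-1: scale R0 → (1, 2, -4)
  clear (1,0): R1 −= (1)R0 → (0, 1, 7)
  clear (2,0): R2 −= (-1)R0 → (0, -2, -7)
pivot(1,1)=1: scale R1 → (0, 1, 7)
  clear (0,1): R0 −= (2)R1 → (1, 0, -18)
  clear (2,1): R2 −= (-2)R1 → (0, 0, 7)
pivot(2,2)=7: scale R2 → (0, 0, 1)
  clear (0,2): R0 −= (-18)R2 → (1, 0, 0)
  clear (1,2): R1 −= (7)R2 → (0, 1, 0)

rank = 3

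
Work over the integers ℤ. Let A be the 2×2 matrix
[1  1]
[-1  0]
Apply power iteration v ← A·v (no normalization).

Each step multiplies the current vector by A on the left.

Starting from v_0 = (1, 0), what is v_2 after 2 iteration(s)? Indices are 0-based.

v_2 = (0, -1)

v_0 = (1, 0).
v_1 = A·v_0 = (1, -1).
v_2 = A·v_1 = (0, -1).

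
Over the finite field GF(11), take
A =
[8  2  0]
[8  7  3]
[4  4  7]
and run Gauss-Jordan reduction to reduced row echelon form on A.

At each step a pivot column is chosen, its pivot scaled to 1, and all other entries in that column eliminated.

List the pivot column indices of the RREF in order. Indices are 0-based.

pivot(0,0)=8: scale R0 → (1, 3, 0)
  clear (1,0): R1 −= (8)R0 → (0, 5, 3)
  clear (2,0): R2 −= (4)R0 → (0, 3, 7)
pivot(1,1)=5: scale R1 → (0, 1, 5)
  clear (0,1): R0 −= (3)R1 → (1, 0, 7)
  clear (2,1): R2 −= (3)R1 → (0, 0, 3)
pivot(2,2)=3: scale R2 → (0, 0, 1)
  clear (0,2): R0 −= (7)R2 → (1, 0, 0)
  clear (1,2): R1 −= (5)R2 → (0, 1, 0)

pivot columns: 0, 1, 2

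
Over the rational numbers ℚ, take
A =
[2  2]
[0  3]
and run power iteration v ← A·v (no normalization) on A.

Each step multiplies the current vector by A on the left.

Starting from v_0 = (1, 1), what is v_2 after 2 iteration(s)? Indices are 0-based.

v_2 = (14, 9)

v_0 = (1, 1).
v_1 = A·v_0 = (4, 3).
v_2 = A·v_1 = (14, 9).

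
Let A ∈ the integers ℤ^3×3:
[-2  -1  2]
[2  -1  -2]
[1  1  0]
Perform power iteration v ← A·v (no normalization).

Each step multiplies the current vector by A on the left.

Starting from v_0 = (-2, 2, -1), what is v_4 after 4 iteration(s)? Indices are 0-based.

v_4 = (44, -68, -8)

v_0 = (-2, 2, -1).
v_1 = A·v_0 = (0, -4, 0).
v_2 = A·v_1 = (4, 4, -4).
v_3 = A·v_2 = (-20, 12, 8).
v_4 = A·v_3 = (44, -68, -8).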